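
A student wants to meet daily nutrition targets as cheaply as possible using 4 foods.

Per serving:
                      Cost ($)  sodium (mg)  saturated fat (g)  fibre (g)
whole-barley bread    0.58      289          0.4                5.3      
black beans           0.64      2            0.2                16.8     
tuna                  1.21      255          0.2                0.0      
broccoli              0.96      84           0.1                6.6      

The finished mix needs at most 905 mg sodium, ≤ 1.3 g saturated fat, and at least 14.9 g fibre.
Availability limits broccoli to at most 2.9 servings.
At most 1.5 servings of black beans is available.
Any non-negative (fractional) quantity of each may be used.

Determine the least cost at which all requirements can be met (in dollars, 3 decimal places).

$0.568

Let x1 = servings of whole-barley bread, x2 = servings of black beans, x3 = servings of tuna, x4 = servings of broccoli.
Minimize 0.58x1 + 0.64x2 + 1.21x3 + 0.96x4 subject to:
  289x1 + 2x2 + 255x3 + 84x4 ≤ 905   (sodium)
  0.4x1 + 0.2x2 + 0.2x3 + 0.1x4 ≤ 1.3   (saturated fat)
  5.3x1 + 16.8x2 + 6.6x4 ≥ 14.9   (fibre)
  x4 ≤ 2.9
  x2 ≤ 1.5
  x1, x2, x3, x4 ≥ 0.
At the optimum only black beans is positive (whole-barley bread, tuna, broccoli = 0). Binding constraint: fibre.
That vertex is x2 = 0.8869.
Total cost: 0.64·0.8869 = 0.56762.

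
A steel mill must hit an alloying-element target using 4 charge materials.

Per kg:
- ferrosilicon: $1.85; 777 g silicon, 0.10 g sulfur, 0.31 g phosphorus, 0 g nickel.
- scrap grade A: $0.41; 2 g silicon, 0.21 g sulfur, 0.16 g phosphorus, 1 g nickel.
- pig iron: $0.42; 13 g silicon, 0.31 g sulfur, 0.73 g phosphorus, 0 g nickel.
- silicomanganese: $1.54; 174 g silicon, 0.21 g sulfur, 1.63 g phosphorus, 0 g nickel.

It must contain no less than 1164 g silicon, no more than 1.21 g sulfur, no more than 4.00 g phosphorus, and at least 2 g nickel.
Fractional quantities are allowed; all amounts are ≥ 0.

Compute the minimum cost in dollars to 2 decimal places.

$3.58

Treat it as an LP. Let x1 = kg of ferrosilicon, x2 = kg of scrap grade A, x3 = kg of pig iron, x4 = kg of silicomanganese.
Minimize 1.85x1 + 0.41x2 + 0.42x3 + 1.54x4 s.t.:
  777x1 + 2x2 + 13x3 + 174x4 ≥ 1164   (silicon)
  0.1x1 + 0.21x2 + 0.31x3 + 0.21x4 ≤ 1.21   (sulfur)
  0.31x1 + 0.16x2 + 0.73x3 + 1.63x4 ≤ 4   (phosphorus)
  1x2 ≥ 2   (nickel)
  x1, x2, x3, x4 ≥ 0.
The minimum-cost mix takes nothing from pig iron, silicomanganese — only ferrosilicon, scrap grade A. The silicon and nickel requirements are met with equality.
Solving gives x1 = 1.493, x2 = 2.
Hence cost = 1.85·1.493 + 0.41·2 = $3.5821.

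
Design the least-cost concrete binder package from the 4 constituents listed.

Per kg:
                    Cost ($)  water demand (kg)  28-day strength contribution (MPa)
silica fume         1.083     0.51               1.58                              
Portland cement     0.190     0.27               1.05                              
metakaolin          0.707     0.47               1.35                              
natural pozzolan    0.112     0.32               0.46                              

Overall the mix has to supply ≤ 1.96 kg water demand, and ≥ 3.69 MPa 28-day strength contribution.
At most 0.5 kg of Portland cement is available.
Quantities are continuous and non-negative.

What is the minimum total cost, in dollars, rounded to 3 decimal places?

$1.169

This is a linear program. Let x1 = kg of silica fume, x2 = kg of Portland cement, x3 = kg of metakaolin, x4 = kg of natural pozzolan.
Minimise 1.083x1 + 0.19x2 + 0.707x3 + 0.112x4 subject to:
  0.51x1 + 0.27x2 + 0.47x3 + 0.32x4 ≤ 1.96   (water demand)
  1.58x1 + 1.05x2 + 1.35x3 + 0.46x4 ≥ 3.69   (28-day strength contribution)
  x2 ≤ 0.5
  x1, x2, x3, x4 ≥ 0.
At the optimum only Portland cement, metakaolin, natural pozzolan are positive (silica fume = 0). Binding constraints: water demand, 28-day strength contribution, the Portland cement cap.
Solving gives x2 = 0.5, x3 = 0.8031, x4 = 4.524.
Hence cost = 0.19·0.5 + 0.707·0.8031 + 0.112·4.524 = $1.16948.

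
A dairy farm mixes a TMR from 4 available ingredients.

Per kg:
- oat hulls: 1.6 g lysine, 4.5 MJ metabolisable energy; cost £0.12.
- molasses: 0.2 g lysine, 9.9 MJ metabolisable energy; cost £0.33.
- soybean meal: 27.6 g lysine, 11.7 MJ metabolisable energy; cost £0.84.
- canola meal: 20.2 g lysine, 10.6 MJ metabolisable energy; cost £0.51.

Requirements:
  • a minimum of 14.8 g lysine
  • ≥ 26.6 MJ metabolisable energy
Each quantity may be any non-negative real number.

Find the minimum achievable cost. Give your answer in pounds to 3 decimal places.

Let x1 = kg of oat hulls, x2 = kg of molasses, x3 = kg of soybean meal, x4 = kg of canola meal.
Minimise 0.12x1 + 0.33x2 + 0.84x3 + 0.51x4 subject to:
  1.6x1 + 0.2x2 + 27.6x3 + 20.2x4 ≥ 14.8   (lysine)
  4.5x1 + 9.9x2 + 11.7x3 + 10.6x4 ≥ 26.6   (metabolisable energy)
  x1, x2, x3, x4 ≥ 0.
The cheapest feasible vertex uses only oat hulls, canola meal; molasses, soybean meal are not used. Binding constraints: lysine and metabolisable energy.
Solving gives x1 = 5.145, x4 = 0.3251.
Cost = 0.12·5.145 + 0.51·0.3251 = 0.78320.

£0.783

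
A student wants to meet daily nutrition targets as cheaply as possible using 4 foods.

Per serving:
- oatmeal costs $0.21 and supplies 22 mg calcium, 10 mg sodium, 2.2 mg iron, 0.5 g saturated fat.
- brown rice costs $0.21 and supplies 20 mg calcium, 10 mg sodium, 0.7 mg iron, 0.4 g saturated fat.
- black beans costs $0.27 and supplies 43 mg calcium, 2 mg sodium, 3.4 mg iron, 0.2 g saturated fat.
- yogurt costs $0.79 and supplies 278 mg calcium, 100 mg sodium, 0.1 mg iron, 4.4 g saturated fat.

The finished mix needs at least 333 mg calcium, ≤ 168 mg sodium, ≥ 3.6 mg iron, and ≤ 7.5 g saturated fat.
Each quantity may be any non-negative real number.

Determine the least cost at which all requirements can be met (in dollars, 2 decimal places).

$1.10

Let x1 = servings of oatmeal, x2 = servings of brown rice, x3 = servings of black beans, x4 = servings of yogurt.
Minimize 0.21x1 + 0.21x2 + 0.27x3 + 0.79x4 with:
  22x1 + 20x2 + 43x3 + 278x4 ≥ 333   (calcium)
  10x1 + 10x2 + 2x3 + 100x4 ≤ 168   (sodium)
  2.2x1 + 0.7x2 + 3.4x3 + 0.1x4 ≥ 3.6   (iron)
  0.5x1 + 0.4x2 + 0.2x3 + 4.4x4 ≤ 7.5   (saturated fat)
  x1, x2, x3, x4 ≥ 0.
The minimum-cost mix takes nothing from oatmeal, brown rice — only black beans, yogurt. Binding constraints: calcium and iron.
Solving gives x3 = 1.028, x4 = 1.039.
Cost = 0.27·1.028 + 0.79·1.039 = 1.0984.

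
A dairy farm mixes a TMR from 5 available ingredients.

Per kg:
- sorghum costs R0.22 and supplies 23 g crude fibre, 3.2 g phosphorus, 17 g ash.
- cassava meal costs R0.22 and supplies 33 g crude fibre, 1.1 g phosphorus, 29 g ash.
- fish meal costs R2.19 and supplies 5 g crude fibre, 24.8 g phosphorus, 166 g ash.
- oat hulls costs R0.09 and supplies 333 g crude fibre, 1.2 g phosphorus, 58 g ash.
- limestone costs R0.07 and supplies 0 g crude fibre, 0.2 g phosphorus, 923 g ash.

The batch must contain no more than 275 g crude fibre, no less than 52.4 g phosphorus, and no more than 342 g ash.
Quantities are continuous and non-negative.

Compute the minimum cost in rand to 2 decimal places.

R3.89

This is a linear program. Let x1 = kg of sorghum, x2 = kg of cassava meal, x3 = kg of fish meal, x4 = kg of oat hulls, x5 = kg of limestone.
Minimise 0.22x1 + 0.22x2 + 2.19x3 + 0.09x4 + 0.07x5 subject to:
  23x1 + 33x2 + 5x3 + 333x4 ≤ 275   (crude fibre)
  3.2x1 + 1.1x2 + 24.8x3 + 1.2x4 + 0.2x5 ≥ 52.4   (phosphorus)
  17x1 + 29x2 + 166x3 + 58x4 + 923x5 ≤ 342   (ash)
  x1, x2, x3, x4, x5 ≥ 0.
The optimal basis is {sorghum, fish meal}; cassava meal, oat hulls, limestone drop out. The crude fibre and phosphorus requirements are met with equality.
That vertex is x1 = 11.83, x3 = 0.5866.
Objective = 0.22·11.83 + 2.19·0.5866 = 3.8873.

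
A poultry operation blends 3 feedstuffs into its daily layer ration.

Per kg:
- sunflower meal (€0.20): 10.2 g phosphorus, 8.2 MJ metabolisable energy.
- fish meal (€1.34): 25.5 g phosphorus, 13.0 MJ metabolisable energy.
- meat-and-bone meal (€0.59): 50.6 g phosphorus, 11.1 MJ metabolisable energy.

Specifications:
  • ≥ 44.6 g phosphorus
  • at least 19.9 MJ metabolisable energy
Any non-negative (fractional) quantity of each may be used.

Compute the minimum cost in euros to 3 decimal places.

€0.658

Let x1 = kg of sunflower meal, x2 = kg of fish meal, x3 = kg of meat-and-bone meal.
Minimise 0.2x1 + 1.34x2 + 0.59x3 s.t.:
  10.2x1 + 25.5x2 + 50.6x3 ≥ 44.6   (phosphorus)
  8.2x1 + 13x2 + 11.1x3 ≥ 19.9   (metabolisable energy)
  x1, x2, x3 ≥ 0.
At the optimum only sunflower meal, meat-and-bone meal are positive (fish meal = 0). There the phosphorus and metabolisable energy constraints are tight.
Solving gives x1 = 1.697, x3 = 0.5394.
Hence cost = 0.2·1.697 + 0.59·0.5394 = €0.65765.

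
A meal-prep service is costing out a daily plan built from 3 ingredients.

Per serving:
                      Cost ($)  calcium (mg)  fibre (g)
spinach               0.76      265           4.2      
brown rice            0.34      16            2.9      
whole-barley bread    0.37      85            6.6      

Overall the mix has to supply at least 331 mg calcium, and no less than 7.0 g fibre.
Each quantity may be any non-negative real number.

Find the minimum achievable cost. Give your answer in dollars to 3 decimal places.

$0.991

This is a linear program. Let x1 = servings of spinach, x2 = servings of brown rice, x3 = servings of whole-barley bread.
Minimize 0.76x1 + 0.34x2 + 0.37x3 with:
  265x1 + 16x2 + 85x3 ≥ 331   (calcium)
  4.2x1 + 2.9x2 + 6.6x3 ≥ 7   (fibre)
  x1, x2, x3 ≥ 0.
The cheapest feasible vertex uses only spinach, whole-barley bread; brown rice is not used. There the calcium and fibre constraints are tight.
Solving gives x1 = 1.142, x3 = 0.3339.
Objective = 0.76·1.142 + 0.37·0.3339 = 0.99146.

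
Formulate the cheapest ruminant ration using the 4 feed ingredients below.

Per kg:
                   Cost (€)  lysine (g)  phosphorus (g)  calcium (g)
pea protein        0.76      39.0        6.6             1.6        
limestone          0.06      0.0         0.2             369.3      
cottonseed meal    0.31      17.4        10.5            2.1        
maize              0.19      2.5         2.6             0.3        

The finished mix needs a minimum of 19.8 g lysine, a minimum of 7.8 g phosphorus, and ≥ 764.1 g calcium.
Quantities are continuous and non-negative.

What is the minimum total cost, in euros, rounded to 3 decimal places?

Let x1 = kg of pea protein, x2 = kg of limestone, x3 = kg of cottonseed meal, x4 = kg of maize.
min 0.76x1 + 0.06x2 + 0.31x3 + 0.19x4 s.t.:
  39x1 + 17.4x3 + 2.5x4 ≥ 19.8   (lysine)
  6.6x1 + 0.2x2 + 10.5x3 + 2.6x4 ≥ 7.8   (phosphorus)
  1.6x1 + 369.3x2 + 2.1x3 + 0.3x4 ≥ 764.1   (calcium)
  x1, x2, x3, x4 ≥ 0.
The cheapest feasible vertex uses only limestone, cottonseed meal; pea protein, maize are not used. The lysine and calcium requirements are met with equality.
That vertex is x2 = 2.063, x3 = 1.138.
Cost = 0.06·2.063 + 0.31·1.138 = 0.47656.

€0.477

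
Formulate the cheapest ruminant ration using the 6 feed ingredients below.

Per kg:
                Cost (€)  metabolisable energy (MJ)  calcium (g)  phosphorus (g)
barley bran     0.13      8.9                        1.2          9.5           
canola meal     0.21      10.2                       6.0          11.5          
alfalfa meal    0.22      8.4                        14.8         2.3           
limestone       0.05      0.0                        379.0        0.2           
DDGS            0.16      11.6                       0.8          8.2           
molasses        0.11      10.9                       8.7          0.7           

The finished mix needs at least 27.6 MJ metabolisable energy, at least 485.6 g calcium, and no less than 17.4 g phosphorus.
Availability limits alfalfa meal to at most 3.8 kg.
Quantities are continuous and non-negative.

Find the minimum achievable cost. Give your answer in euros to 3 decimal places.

€0.410

Treat it as an LP. Let x1 = kg of barley bran, x2 = kg of canola meal, x3 = kg of alfalfa meal, x4 = kg of limestone, x5 = kg of DDGS, x6 = kg of molasses.
min 0.13x1 + 0.21x2 + 0.22x3 + 0.05x4 + 0.16x5 + 0.11x6 subject to:
  8.9x1 + 10.2x2 + 8.4x3 + 11.6x5 + 10.9x6 ≥ 27.6   (metabolisable energy)
  1.2x1 + 6x2 + 14.8x3 + 379x4 + 0.8x5 + 8.7x6 ≥ 485.6   (calcium)
  9.5x1 + 11.5x2 + 2.3x3 + 0.2x4 + 8.2x5 + 0.7x6 ≥ 17.4   (phosphorus)
  x3 ≤ 3.8
  x1, x2, x3, x4, x5, x6 ≥ 0.
At the optimum only barley bran, limestone, molasses are positive (canola meal, alfalfa meal, DDGS = 0). Binding constraints: metabolisable energy, calcium, phosphorus.
Optimal quantities: barley bran = 1.722 kg, limestone = 1.25 kg, molasses = 1.126 kg.
Hence cost = 0.13·1.722 + 0.05·1.25 + 0.11·1.126 = €0.41022.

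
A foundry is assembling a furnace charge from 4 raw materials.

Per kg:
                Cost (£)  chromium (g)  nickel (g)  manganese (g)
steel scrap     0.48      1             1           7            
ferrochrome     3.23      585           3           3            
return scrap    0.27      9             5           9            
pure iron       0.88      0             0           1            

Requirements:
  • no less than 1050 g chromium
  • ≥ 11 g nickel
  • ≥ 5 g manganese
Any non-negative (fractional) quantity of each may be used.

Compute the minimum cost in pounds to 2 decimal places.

£6.05

Treat it as an LP. Let x1 = kg of steel scrap, x2 = kg of ferrochrome, x3 = kg of return scrap, x4 = kg of pure iron.
min 0.48x1 + 3.23x2 + 0.27x3 + 0.88x4 subject to:
  1x1 + 585x2 + 9x3 ≥ 1050   (chromium)
  1x1 + 3x2 + 5x3 ≥ 11   (nickel)
  7x1 + 3x2 + 9x3 + 1x4 ≥ 5   (manganese)
  x1, x2, x3, x4 ≥ 0.
The optimal basis is {ferrochrome, return scrap}; steel scrap, pure iron drop out. The chromium and nickel requirements are met with equality.
That vertex is x2 = 1.777, x3 = 1.134.
Total cost: 3.23·1.777 + 0.27·1.134 = 6.0459.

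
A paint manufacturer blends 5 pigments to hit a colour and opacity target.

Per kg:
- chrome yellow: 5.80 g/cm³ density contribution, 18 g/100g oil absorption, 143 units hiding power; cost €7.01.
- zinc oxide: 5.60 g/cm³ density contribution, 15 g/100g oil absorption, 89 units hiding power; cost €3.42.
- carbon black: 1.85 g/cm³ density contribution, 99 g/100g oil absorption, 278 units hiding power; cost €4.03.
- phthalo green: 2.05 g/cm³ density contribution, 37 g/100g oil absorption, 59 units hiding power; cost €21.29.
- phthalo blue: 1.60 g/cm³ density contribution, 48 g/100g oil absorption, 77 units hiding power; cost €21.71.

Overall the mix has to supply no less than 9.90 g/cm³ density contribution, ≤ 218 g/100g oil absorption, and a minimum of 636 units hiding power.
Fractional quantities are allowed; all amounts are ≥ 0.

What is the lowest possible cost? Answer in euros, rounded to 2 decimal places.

Treat it as an LP. Let x1 = kg of chrome yellow, x2 = kg of zinc oxide, x3 = kg of carbon black, x4 = kg of phthalo green, x5 = kg of phthalo blue.
min 7.01x1 + 3.42x2 + 4.03x3 + 21.29x4 + 21.71x5 subject to:
  5.8x1 + 5.6x2 + 1.85x3 + 2.05x4 + 1.6x5 ≥ 9.9   (density contribution)
  18x1 + 15x2 + 99x3 + 37x4 + 48x5 ≤ 218   (oil absorption)
  143x1 + 89x2 + 278x3 + 59x4 + 77x5 ≥ 636   (hiding power)
  x1, x2, x3, x4, x5 ≥ 0.
The optimal basis is {zinc oxide, carbon black}; chrome yellow, phthalo green, phthalo blue drop out. The density contribution and hiding power requirements are met with equality.
Optimal quantities: zinc oxide = 1.132 kg, carbon black = 1.925 kg.
Hence cost = 3.42·1.132 + 4.03·1.925 = €11.6292.

€11.63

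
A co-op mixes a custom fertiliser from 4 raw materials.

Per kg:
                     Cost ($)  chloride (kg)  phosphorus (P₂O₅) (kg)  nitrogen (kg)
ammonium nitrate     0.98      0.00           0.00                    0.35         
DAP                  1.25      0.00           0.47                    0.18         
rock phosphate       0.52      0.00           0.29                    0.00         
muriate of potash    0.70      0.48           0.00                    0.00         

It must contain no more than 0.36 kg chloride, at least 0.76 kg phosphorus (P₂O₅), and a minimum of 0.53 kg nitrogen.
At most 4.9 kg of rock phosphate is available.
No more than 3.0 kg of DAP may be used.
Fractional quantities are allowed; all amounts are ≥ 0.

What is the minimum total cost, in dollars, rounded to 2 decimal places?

$2.69

Set it up as a linear program. Let x1 = kg of ammonium nitrate, x2 = kg of DAP, x3 = kg of rock phosphate, x4 = kg of muriate of potash.
Minimize 0.98x1 + 1.25x2 + 0.52x3 + 0.7x4 subject to:
  0.48x4 ≤ 0.36   (chloride)
  0.47x2 + 0.29x3 ≥ 0.76   (phosphorus (P₂O₅))
  0.35x1 + 0.18x2 ≥ 0.53   (nitrogen)
  x3 ≤ 4.9
  x2 ≤ 3
  x1, x2, x3, x4 ≥ 0.
The optimal basis is {ammonium nitrate, DAP}; rock phosphate, muriate of potash drop out. Binding constraints: phosphorus (P₂O₅) and nitrogen.
So ammonium nitrate = 0.6827 kg, DAP = 1.617 kg.
Total cost: 0.98·0.6827 + 1.25·1.617 = 2.6903.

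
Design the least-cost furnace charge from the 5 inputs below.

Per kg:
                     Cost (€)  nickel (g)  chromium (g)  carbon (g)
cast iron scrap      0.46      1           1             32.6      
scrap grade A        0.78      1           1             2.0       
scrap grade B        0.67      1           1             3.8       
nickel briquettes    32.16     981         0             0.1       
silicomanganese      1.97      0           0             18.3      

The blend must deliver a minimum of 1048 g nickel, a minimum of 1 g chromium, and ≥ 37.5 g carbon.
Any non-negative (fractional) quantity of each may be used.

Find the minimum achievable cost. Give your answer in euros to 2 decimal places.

€34.85

This is a linear program. Let x1 = kg of cast iron scrap, x2 = kg of scrap grade A, x3 = kg of scrap grade B, x4 = kg of nickel briquettes, x5 = kg of silicomanganese.
min 0.46x1 + 0.78x2 + 0.67x3 + 32.16x4 + 1.97x5 with:
  1x1 + 1x2 + 1x3 + 981x4 ≥ 1048   (nickel)
  1x1 + 1x2 + 1x3 ≥ 1   (chromium)
  32.6x1 + 2x2 + 3.8x3 + 0.1x4 + 18.3x5 ≥ 37.5   (carbon)
  x1, x2, x3, x4, x5 ≥ 0.
The minimum-cost mix takes nothing from scrap grade A, scrap grade B, silicomanganese — only cast iron scrap, nickel briquettes. Binding constraints: nickel and carbon.
So cast iron scrap = 1.147 kg, nickel briquettes = 1.0671 kg.
Objective = 0.46·1.147 + 32.16·1.0671 = 34.8456.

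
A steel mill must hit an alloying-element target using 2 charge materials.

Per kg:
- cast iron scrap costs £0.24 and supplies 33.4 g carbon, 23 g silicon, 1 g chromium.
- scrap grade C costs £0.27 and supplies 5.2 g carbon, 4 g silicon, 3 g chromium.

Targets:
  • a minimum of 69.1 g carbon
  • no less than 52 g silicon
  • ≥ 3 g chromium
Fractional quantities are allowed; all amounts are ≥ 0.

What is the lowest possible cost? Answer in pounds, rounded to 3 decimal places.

Let x1 = kg of cast iron scrap, x2 = kg of scrap grade C.
Minimize 0.24x1 + 0.27x2 subject to:
  33.4x1 + 5.2x2 ≥ 69.1   (carbon)
  23x1 + 4x2 ≥ 52   (silicon)
  1x1 + 3x2 ≥ 3   (chromium)
  x1, x2 ≥ 0.
Both inputs are positive at the optimum. Binding constraints: silicon and chromium.
Optimal quantities: cast iron scrap = 2.215 kg, scrap grade C = 0.2615 kg.
Objective = 0.24·2.215 + 0.27·0.2615 = 0.60221.

£0.602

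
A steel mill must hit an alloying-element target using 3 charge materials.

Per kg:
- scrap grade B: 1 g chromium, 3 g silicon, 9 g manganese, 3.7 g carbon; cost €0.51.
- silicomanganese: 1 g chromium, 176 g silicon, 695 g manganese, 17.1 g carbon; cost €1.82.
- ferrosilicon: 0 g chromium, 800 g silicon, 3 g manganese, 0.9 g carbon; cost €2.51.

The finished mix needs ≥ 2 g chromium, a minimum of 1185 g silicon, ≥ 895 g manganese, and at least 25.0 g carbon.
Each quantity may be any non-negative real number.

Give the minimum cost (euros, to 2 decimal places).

This is a linear program. Let x1 = kg of scrap grade B, x2 = kg of silicomanganese, x3 = kg of ferrosilicon.
Minimise 0.51x1 + 1.82x2 + 2.51x3 subject to:
  1x1 + 1x2 ≥ 2   (chromium)
  3x1 + 176x2 + 800x3 ≥ 1185   (silicon)
  9x1 + 695x2 + 3x3 ≥ 895   (manganese)
  3.7x1 + 17.1x2 + 0.9x3 ≥ 25   (carbon)
  x1, x2, x3 ≥ 0.
All 3 inputs are positive at the optimum. The chromium, silicon, manganese requirements are met with equality.
Solving gives x1 = 0.72682, x2 = 1.2732, x3 = 1.1984.
Hence cost = 0.51·0.72682 + 1.82·1.2732 + 2.51·1.1984 = €5.6959.

€5.70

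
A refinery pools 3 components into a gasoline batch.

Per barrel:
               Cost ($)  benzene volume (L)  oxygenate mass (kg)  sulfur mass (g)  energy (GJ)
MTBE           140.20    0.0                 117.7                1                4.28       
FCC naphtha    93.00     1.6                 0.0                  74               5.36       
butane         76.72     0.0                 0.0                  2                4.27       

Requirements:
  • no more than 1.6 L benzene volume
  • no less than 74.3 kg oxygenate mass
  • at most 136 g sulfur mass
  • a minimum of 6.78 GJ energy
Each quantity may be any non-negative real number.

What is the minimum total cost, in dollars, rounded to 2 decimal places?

$159.26

Let x1 = barrels of MTBE, x2 = barrels of FCC naphtha, x3 = barrels of butane.
Minimise 140.2x1 + 93x2 + 76.72x3 with:
  1.6x2 ≤ 1.6   (benzene volume)
  117.7x1 ≥ 74.3   (oxygenate mass)
  1x1 + 74x2 + 2x3 ≤ 136   (sulfur mass)
  4.28x1 + 5.36x2 + 4.27x3 ≥ 6.78   (energy)
  x1, x2, x3 ≥ 0.
The minimum-cost mix takes nothing from butane — only MTBE, FCC naphtha. The oxygenate mass and energy requirements are met with equality.
So MTBE = 0.63127 barrels, FCC naphtha = 0.76085 barrels.
Hence cost = 140.2·0.63127 + 93·0.76085 = $159.2631.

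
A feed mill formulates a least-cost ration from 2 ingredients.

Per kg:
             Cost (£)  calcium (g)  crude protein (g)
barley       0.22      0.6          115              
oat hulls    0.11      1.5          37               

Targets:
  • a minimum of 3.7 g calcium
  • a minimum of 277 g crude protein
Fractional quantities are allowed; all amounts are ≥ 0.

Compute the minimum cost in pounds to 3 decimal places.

Set it up as a linear program. Let x1 = kg of barley, x2 = kg of oat hulls.
Minimize 0.22x1 + 0.11x2 s.t.:
  0.6x1 + 1.5x2 ≥ 3.7   (calcium)
  115x1 + 37x2 ≥ 277   (crude protein)
  x1, x2 ≥ 0.
Both inputs are positive at the optimum. The calcium and crude protein requirements are met with equality.
Optimal quantities: barley = 1.854 kg, oat hulls = 1.725 kg.
Hence cost = 0.22·1.854 + 0.11·1.725 = £0.59763.

£0.598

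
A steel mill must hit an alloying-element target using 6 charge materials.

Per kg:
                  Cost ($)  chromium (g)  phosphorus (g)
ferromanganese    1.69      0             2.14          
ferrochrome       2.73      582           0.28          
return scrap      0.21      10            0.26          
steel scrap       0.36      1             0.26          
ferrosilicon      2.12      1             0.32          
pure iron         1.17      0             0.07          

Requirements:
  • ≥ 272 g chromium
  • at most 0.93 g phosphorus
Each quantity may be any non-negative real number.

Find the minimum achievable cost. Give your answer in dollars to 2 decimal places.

Set it up as a linear program. Let x1 = kg of ferromanganese, x2 = kg of ferrochrome, x3 = kg of return scrap, x4 = kg of steel scrap, x5 = kg of ferrosilicon, x6 = kg of pure iron.
Minimize 1.69x1 + 2.73x2 + 0.21x3 + 0.36x4 + 2.12x5 + 1.17x6 with:
  582x2 + 10x3 + 1x4 + 1x5 ≥ 272   (chromium)
  2.14x1 + 0.28x2 + 0.26x3 + 0.26x4 + 0.32x5 + 0.07x6 ≤ 0.93   (phosphorus)
  x1, x2, x3, x4, x5, x6 ≥ 0.
At the optimum only ferrochrome is positive (ferromanganese, return scrap, steel scrap, ferrosilicon, pure iron = 0). The chromium requirement is met with equality.
Solving gives x2 = 0.4674.
Hence cost = 2.73·0.4674 = $1.2760.

$1.28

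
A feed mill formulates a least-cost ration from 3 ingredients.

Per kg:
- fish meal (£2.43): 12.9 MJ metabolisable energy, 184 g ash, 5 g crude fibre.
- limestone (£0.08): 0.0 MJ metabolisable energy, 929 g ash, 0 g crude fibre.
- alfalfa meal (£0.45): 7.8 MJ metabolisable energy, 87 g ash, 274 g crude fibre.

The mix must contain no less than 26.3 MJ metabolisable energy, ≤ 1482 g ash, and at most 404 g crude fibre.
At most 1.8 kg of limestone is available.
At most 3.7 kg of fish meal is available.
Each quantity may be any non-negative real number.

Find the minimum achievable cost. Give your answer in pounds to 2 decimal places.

£3.47

Let x1 = kg of fish meal, x2 = kg of limestone, x3 = kg of alfalfa meal.
Minimise 2.43x1 + 0.08x2 + 0.45x3 with:
  12.9x1 + 7.8x3 ≥ 26.3   (metabolisable energy)
  184x1 + 929x2 + 87x3 ≤ 1482   (ash)
  5x1 + 274x3 ≤ 404   (crude fibre)
  x2 ≤ 1.8
  x1 ≤ 3.7
  x1, x2, x3 ≥ 0.
The optimal basis is {fish meal, alfalfa meal}; limestone drops out. There the metabolisable energy and crude fibre constraints are tight.
Solving gives x1 = 1.16, x3 = 1.453.
Hence cost = 2.43·1.16 + 0.45·1.453 = £3.4727.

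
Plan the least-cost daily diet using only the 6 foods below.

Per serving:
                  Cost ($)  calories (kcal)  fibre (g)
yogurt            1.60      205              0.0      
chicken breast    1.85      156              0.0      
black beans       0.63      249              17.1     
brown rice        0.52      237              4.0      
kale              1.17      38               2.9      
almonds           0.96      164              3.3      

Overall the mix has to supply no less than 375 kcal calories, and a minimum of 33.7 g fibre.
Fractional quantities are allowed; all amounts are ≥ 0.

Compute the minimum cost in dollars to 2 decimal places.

Treat it as an LP. Let x1 = servings of yogurt, x2 = servings of chicken breast, x3 = servings of black beans, x4 = servings of brown rice, x5 = servings of kale, x6 = servings of almonds.
min 1.6x1 + 1.85x2 + 0.63x3 + 0.52x4 + 1.17x5 + 0.96x6 s.t.:
  205x1 + 156x2 + 249x3 + 237x4 + 38x5 + 164x6 ≥ 375   (calories)
  17.1x3 + 4x4 + 2.9x5 + 3.3x6 ≥ 33.7   (fibre)
  x1, x2, x3, x4, x5, x6 ≥ 0.
The minimum-cost mix takes nothing from yogurt, chicken breast, brown rice, kale, almonds — only black beans. There the fibre constraint is tight.
Solving gives x3 = 1.971.
Hence cost = 0.63·1.971 = $1.2417.

$1.24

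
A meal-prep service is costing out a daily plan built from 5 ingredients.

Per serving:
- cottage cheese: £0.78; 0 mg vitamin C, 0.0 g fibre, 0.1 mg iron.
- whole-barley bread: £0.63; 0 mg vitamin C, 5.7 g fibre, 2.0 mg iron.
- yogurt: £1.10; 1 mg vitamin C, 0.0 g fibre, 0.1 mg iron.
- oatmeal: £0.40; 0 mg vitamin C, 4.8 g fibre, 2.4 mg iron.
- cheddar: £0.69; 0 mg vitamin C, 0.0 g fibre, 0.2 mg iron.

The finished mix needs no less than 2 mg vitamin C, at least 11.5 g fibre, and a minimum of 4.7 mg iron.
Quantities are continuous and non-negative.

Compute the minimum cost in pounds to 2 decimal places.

Treat it as an LP. Let x1 = servings of cottage cheese, x2 = servings of whole-barley bread, x3 = servings of yogurt, x4 = servings of oatmeal, x5 = servings of cheddar.
Minimise 0.78x1 + 0.63x2 + 1.1x3 + 0.4x4 + 0.69x5 subject to:
  1x3 ≥ 2   (vitamin C)
  5.7x2 + 4.8x4 ≥ 11.5   (fibre)
  0.1x1 + 2x2 + 0.1x3 + 2.4x4 + 0.2x5 ≥ 4.7   (iron)
  x1, x2, x3, x4, x5 ≥ 0.
The optimal basis is {yogurt, oatmeal}; cottage cheese, whole-barley bread, cheddar drop out. Binding constraints: vitamin C and fibre.
That vertex is x3 = 2, x4 = 2.396.
Total cost: 1.1·2 + 0.4·2.396 = 3.1584.

£3.16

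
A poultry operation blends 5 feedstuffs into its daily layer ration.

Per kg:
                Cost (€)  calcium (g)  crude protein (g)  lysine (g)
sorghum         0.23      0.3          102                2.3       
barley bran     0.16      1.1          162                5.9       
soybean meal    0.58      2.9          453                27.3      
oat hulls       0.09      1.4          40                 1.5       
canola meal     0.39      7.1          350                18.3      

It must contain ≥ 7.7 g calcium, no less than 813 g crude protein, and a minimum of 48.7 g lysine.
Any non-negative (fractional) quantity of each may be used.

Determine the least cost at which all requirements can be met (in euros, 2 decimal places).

Let x1 = kg of sorghum, x2 = kg of barley bran, x3 = kg of soybean meal, x4 = kg of oat hulls, x5 = kg of canola meal.
Minimize 0.23x1 + 0.16x2 + 0.58x3 + 0.09x4 + 0.39x5 subject to:
  0.3x1 + 1.1x2 + 2.9x3 + 1.4x4 + 7.1x5 ≥ 7.7   (calcium)
  102x1 + 162x2 + 453x3 + 40x4 + 350x5 ≥ 813   (crude protein)
  2.3x1 + 5.9x2 + 27.3x3 + 1.5x4 + 18.3x5 ≥ 48.7   (lysine)
  x1, x2, x3, x4, x5 ≥ 0.
The optimal basis is {soybean meal, canola meal}; sorghum, barley bran, oat hulls drop out. There the calcium and lysine constraints are tight.
That vertex is x3 = 1.455, x5 = 0.4901.
Hence cost = 0.58·1.455 + 0.39·0.4901 = €1.03504.

€1.04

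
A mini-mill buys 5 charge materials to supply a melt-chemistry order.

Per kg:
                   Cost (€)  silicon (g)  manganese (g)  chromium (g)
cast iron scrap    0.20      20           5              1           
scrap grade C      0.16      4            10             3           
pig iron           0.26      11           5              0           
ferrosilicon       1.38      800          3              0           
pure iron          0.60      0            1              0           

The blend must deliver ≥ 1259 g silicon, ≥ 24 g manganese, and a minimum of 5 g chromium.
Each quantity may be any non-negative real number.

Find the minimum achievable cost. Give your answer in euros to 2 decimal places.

€2.47

Let x1 = kg of cast iron scrap, x2 = kg of scrap grade C, x3 = kg of pig iron, x4 = kg of ferrosilicon, x5 = kg of pure iron.
min 0.2x1 + 0.16x2 + 0.26x3 + 1.38x4 + 0.6x5 subject to:
  20x1 + 4x2 + 11x3 + 800x4 ≥ 1259   (silicon)
  5x1 + 10x2 + 5x3 + 3x4 + 1x5 ≥ 24   (manganese)
  1x1 + 3x2 ≥ 5   (chromium)
  x1, x2, x3, x4, x5 ≥ 0.
The cheapest feasible vertex uses only scrap grade C, ferrosilicon; cast iron scrap, pig iron, pure iron are not used. Binding constraints: silicon and manganese.
Solving gives x2 = 1.931, x4 = 1.564.
Total cost: 0.16·1.931 + 1.38·1.564 = 2.4673.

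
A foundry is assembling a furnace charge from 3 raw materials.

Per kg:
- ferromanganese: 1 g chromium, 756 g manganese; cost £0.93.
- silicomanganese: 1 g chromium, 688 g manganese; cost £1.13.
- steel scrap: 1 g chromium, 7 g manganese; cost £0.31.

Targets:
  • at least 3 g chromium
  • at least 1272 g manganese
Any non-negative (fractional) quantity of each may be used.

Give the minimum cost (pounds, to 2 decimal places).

£1.97

Let x1 = kg of ferromanganese, x2 = kg of silicomanganese, x3 = kg of steel scrap.
Minimise 0.93x1 + 1.13x2 + 0.31x3 s.t.:
  1x1 + 1x2 + 1x3 ≥ 3   (chromium)
  756x1 + 688x2 + 7x3 ≥ 1272   (manganese)
  x1, x2, x3 ≥ 0.
At the optimum only ferromanganese, steel scrap are positive (silicomanganese = 0). Binding constraints: chromium and manganese.
That vertex is x1 = 1.67, x3 = 1.33.
Cost = 0.93·1.67 + 0.31·1.33 = 1.9654.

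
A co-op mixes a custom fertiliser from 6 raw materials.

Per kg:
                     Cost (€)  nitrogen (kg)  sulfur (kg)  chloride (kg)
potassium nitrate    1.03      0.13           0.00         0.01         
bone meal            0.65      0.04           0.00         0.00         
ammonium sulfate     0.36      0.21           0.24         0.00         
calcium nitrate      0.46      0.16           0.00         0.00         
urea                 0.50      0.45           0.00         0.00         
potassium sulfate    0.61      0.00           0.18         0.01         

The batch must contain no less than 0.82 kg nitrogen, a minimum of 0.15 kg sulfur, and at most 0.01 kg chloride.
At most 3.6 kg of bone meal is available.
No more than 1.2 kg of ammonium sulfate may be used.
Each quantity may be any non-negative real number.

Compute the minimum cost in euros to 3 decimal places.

Treat it as an LP. Let x1 = kg of potassium nitrate, x2 = kg of bone meal, x3 = kg of ammonium sulfate, x4 = kg of calcium nitrate, x5 = kg of urea, x6 = kg of potassium sulfate.
Minimise 1.03x1 + 0.65x2 + 0.36x3 + 0.46x4 + 0.5x5 + 0.61x6 with:
  0.13x1 + 0.04x2 + 0.21x3 + 0.16x4 + 0.45x5 ≥ 0.82   (nitrogen)
  0.24x3 + 0.18x6 ≥ 0.15   (sulfur)
  0.01x1 + 0.01x6 ≤ 0.01   (chloride)
  x2 ≤ 3.6
  x3 ≤ 1.2
  x1, x2, x3, x4, x5, x6 ≥ 0.
The minimum-cost mix takes nothing from potassium nitrate, bone meal, calcium nitrate, potassium sulfate — only ammonium sulfate, urea. The nitrogen and sulfur requirements are met with equality.
Optimal quantities: ammonium sulfate = 0.625 kg, urea = 1.5306 kg.
Total cost: 0.36·0.625 + 0.5·1.5306 = 0.99030.

€0.990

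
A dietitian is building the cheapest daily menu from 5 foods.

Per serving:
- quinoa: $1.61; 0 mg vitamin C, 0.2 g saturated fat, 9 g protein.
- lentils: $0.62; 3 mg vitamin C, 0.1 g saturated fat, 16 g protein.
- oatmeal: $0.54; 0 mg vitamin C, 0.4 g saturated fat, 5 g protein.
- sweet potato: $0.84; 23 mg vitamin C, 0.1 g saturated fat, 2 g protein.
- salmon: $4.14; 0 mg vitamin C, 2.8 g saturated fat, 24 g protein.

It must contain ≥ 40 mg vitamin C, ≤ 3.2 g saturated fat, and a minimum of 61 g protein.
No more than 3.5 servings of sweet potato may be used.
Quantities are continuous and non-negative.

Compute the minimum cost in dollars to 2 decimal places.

This is a linear program. Let x1 = servings of quinoa, x2 = servings of lentils, x3 = servings of oatmeal, x4 = servings of sweet potato, x5 = servings of salmon.
Minimise 1.61x1 + 0.62x2 + 0.54x3 + 0.84x4 + 4.14x5 with:
  3x2 + 23x4 ≥ 40   (vitamin C)
  0.2x1 + 0.1x2 + 0.4x3 + 0.1x4 + 2.8x5 ≤ 3.2   (saturated fat)
  9x1 + 16x2 + 5x3 + 2x4 + 24x5 ≥ 61   (protein)
  x4 ≤ 3.5
  x1, x2, x3, x4, x5 ≥ 0.
The minimum-cost mix takes nothing from quinoa, oatmeal, salmon — only lentils, sweet potato. The vitamin C and protein requirements are met with equality.
Optimal quantities: lentils = 3.655 servings, sweet potato = 1.262 servings.
Total cost: 0.62·3.655 + 0.84·1.262 = 3.3262.

$3.33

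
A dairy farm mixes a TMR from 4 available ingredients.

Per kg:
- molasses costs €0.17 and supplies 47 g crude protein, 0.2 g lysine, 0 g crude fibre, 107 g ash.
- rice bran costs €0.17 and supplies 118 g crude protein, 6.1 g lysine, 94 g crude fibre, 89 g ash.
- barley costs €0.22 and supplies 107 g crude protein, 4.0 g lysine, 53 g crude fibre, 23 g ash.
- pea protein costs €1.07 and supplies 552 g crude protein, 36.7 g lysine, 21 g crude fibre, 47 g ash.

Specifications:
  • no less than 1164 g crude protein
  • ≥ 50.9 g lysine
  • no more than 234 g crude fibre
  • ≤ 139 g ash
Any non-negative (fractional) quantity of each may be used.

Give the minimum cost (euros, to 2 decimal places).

This is a linear program. Let x1 = kg of molasses, x2 = kg of rice bran, x3 = kg of barley, x4 = kg of pea protein.
Minimize 0.17x1 + 0.17x2 + 0.22x3 + 1.07x4 subject to:
  47x1 + 118x2 + 107x3 + 552x4 ≥ 1164   (crude protein)
  0.2x1 + 6.1x2 + 4x3 + 36.7x4 ≥ 50.9   (lysine)
  94x2 + 53x3 + 21x4 ≤ 234   (crude fibre)
  107x1 + 89x2 + 23x3 + 47x4 ≤ 139   (ash)
  x1, x2, x3, x4 ≥ 0.
The minimum-cost mix takes nothing from molasses, barley — only rice bran, pea protein. Binding constraints: crude protein and ash.
Solving gives x2 = 0.5053, x4 = 2.001.
Cost = 0.17·0.5053 + 1.07·2.001 = 2.2270.

€2.23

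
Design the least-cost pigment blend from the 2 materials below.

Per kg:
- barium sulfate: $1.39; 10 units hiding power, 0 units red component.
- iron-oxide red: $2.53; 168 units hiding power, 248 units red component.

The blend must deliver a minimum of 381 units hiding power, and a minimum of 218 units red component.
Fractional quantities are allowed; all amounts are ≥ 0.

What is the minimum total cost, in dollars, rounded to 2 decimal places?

$5.74

Let x1 = kg of barium sulfate, x2 = kg of iron-oxide red.
Minimise 1.39x1 + 2.53x2 with:
  10x1 + 168x2 ≥ 381   (hiding power)
  248x2 ≥ 218   (red component)
  x1, x2 ≥ 0.
The optimal basis is {iron-oxide red}; barium sulfate drops out. There the hiding power constraint is tight.
So iron-oxide red = 2.268 kg.
Total cost: 2.53·2.268 = 5.7380.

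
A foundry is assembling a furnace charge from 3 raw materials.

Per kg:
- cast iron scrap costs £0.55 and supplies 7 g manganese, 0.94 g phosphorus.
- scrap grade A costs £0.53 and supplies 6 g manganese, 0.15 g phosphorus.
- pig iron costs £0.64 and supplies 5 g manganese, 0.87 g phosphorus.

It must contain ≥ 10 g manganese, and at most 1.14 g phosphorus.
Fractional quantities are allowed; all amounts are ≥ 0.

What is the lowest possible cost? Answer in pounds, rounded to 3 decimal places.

£0.804

Let x1 = kg of cast iron scrap, x2 = kg of scrap grade A, x3 = kg of pig iron.
Minimise 0.55x1 + 0.53x2 + 0.64x3 with:
  7x1 + 6x2 + 5x3 ≥ 10   (manganese)
  0.94x1 + 0.15x2 + 0.87x3 ≤ 1.14   (phosphorus)
  x1, x2, x3 ≥ 0.
The cheapest feasible vertex uses only cast iron scrap, scrap grade A; pig iron is not used. There the manganese and phosphorus constraints are tight.
That vertex is x1 = 1.163, x2 = 0.3094.
Objective = 0.55·1.163 + 0.53·0.3094 = 0.80363.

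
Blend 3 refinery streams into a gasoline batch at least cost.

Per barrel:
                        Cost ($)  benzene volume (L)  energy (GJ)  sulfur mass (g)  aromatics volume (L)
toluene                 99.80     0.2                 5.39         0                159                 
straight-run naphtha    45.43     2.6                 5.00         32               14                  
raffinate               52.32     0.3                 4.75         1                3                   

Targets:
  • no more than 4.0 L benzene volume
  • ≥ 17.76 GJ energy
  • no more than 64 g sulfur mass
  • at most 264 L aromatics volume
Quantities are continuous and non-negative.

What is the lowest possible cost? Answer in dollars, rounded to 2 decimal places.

$183.47

Let x1 = barrels of toluene, x2 = barrels of straight-run naphtha, x3 = barrels of raffinate.
Minimize 99.8x1 + 45.43x2 + 52.32x3 with:
  0.2x1 + 2.6x2 + 0.3x3 ≤ 4   (benzene volume)
  5.39x1 + 5x2 + 4.75x3 ≥ 17.76   (energy)
  32x2 + 1x3 ≤ 64   (sulfur mass)
  159x1 + 14x2 + 3x3 ≤ 264   (aromatics volume)
  x1, x2, x3 ≥ 0.
The minimum-cost mix takes nothing from toluene — only straight-run naphtha, raffinate. There the benzene volume and energy constraints are tight.
So straight-run naphtha = 1.2601 barrels, raffinate = 2.4125 barrels.
Hence cost = 45.43·1.2601 + 52.32·2.4125 = $183.4683.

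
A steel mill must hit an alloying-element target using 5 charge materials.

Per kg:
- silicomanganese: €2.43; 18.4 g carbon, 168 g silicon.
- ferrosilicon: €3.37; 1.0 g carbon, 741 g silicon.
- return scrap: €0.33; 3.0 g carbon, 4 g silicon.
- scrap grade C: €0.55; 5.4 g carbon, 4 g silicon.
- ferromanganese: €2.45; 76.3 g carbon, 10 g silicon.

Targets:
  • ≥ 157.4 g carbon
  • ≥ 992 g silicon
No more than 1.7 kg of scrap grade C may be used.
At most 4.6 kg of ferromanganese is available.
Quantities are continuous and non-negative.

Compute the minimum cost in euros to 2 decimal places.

Set it up as a linear program. Let x1 = kg of silicomanganese, x2 = kg of ferrosilicon, x3 = kg of return scrap, x4 = kg of scrap grade C, x5 = kg of ferromanganese.
Minimise 2.43x1 + 3.37x2 + 0.33x3 + 0.55x4 + 2.45x5 subject to:
  18.4x1 + 1x2 + 3x3 + 5.4x4 + 76.3x5 ≥ 157.4   (carbon)
  168x1 + 741x2 + 4x3 + 4x4 + 10x5 ≥ 992   (silicon)
  x4 ≤ 1.7
  x5 ≤ 4.6
  x1, x2, x3, x4, x5 ≥ 0.
The cheapest feasible vertex uses only ferrosilicon, ferromanganese; silicomanganese, return scrap, scrap grade C are not used. The carbon and silicon requirements are met with equality.
That vertex is x2 = 1.311, x5 = 2.046.
Cost = 3.37·1.311 + 2.45·2.046 = 9.4308.

€9.43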